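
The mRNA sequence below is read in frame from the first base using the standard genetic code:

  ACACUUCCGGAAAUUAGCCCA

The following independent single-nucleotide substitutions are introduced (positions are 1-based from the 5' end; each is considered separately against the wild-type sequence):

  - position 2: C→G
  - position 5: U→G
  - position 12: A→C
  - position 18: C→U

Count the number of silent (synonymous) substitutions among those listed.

1

Codon 1: ACA (Thr) → AGA (Arg) — missense.
Codon 2: CUU (Leu) → CGU (Arg) — missense.
Codon 4: GAA (Glu) → GAC (Asp) — missense.
Codon 6: AGC (Ser) → AGU (Ser) — synonymous.
Synonymous: 1 of 4.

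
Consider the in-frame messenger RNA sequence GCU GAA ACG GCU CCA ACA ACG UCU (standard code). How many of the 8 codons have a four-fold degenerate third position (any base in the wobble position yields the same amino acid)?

7

Codon 1 GCU (Ala): third position 4-fold.
Codon 2 GAA (Glu): third position 2-fold.
Codon 3 ACG (Thr): third position 4-fold.
Codon 4 GCU (Ala): third position 4-fold.
Codon 5 CCA (Pro): third position 4-fold.
Codon 6 ACA (Thr): third position 4-fold.
Codon 7 ACG (Thr): third position 4-fold.
Codon 8 UCU (Ser): third position 4-fold.
Four-fold degenerate third positions: 7.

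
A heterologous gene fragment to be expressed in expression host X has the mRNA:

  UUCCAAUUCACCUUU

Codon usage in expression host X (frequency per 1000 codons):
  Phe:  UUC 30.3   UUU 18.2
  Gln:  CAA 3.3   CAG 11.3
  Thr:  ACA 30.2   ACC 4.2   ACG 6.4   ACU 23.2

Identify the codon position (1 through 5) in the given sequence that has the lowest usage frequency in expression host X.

2

Codon 1 UUC (Phe): 30.3 per 1000.
Codon 2 CAA (Gln): 3.3 per 1000.
Codon 3 UUC (Phe): 30.3 per 1000.
Codon 4 ACC (Thr): 4.2 per 1000.
Codon 5 UUU (Phe): 18.2 per 1000.
Lowest frequency is 3.3 at codon 2.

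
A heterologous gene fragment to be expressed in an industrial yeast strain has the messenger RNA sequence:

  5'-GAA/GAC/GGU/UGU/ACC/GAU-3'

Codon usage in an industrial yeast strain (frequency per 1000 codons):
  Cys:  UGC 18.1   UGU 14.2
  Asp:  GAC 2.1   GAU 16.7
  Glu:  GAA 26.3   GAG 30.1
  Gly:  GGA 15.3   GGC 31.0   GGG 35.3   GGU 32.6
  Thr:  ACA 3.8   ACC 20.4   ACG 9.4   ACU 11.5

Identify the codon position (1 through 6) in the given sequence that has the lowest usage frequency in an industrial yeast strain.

Codon 1 GAA (Glu): 26.3 per 1000.
Codon 2 GAC (Asp): 2.1 per 1000.
Codon 3 GGU (Gly): 32.6 per 1000.
Codon 4 UGU (Cys): 14.2 per 1000.
Codon 5 ACC (Thr): 20.4 per 1000.
Codon 6 GAU (Asp): 16.7 per 1000.
Lowest frequency is 2.1 at codon 2.

2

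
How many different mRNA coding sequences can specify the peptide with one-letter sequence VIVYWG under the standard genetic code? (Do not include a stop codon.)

384

Val: 4 codons.
Ile: 3 codons.
Val: 4 codons.
Tyr: 2 codons.
Trp: 1 codon.
Gly: 4 codons.
4 × 3 × 4 × 2 × 1 × 4 = 384.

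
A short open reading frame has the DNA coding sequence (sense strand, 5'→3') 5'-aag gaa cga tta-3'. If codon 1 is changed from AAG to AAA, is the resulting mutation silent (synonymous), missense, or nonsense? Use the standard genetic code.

Position 3 falls in codon 1: AAG → Lys.
After the substitution the codon is AAA → Lys.
Both encode Lys, so the change is synonymous.

silent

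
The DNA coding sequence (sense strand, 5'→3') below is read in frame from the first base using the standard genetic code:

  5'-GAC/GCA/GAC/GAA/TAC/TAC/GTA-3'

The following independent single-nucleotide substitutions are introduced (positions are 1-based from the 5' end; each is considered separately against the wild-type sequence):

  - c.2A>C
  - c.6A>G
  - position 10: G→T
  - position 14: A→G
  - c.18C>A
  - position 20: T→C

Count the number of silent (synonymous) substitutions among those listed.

1

Codon 1: GAC (Asp) → GCC (Ala) — missense.
Codon 2: GCA (Ala) → GCG (Ala) — synonymous.
Codon 4: GAA (Glu) → TAA (Stop) — nonsense.
Codon 5: TAC (Tyr) → TGC (Cys) — missense.
Codon 6: TAC (Tyr) → TAA (Stop) — nonsense.
Codon 7: GTA (Val) → GCA (Ala) — missense.
Synonymous: 1 of 6.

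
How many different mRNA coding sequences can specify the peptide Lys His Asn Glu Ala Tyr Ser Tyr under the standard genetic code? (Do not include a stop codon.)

1536

Lys: 2 codons.
His: 2 codons.
Asn: 2 codons.
Glu: 2 codons.
Ala: 4 codons.
Tyr: 2 codons.
Ser: 6 codons.
Tyr: 2 codons.
2 × 2 × 2 × 2 × 4 × 2 × 6 × 2 = 1536.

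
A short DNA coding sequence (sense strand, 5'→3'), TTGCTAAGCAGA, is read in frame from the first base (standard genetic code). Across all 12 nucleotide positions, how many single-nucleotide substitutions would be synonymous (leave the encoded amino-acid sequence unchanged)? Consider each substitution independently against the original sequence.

Codon 1 (TTG, Leu): 2 synonymous substitutions.
Codon 2 (CTA, Leu): 4 synonymous substitutions.
Codon 3 (AGC, Ser): 1 synonymous substitution.
Codon 4 (AGA, Arg): 2 synonymous substitutions.
Total: 2 + 4 + 1 + 2 = 9.

9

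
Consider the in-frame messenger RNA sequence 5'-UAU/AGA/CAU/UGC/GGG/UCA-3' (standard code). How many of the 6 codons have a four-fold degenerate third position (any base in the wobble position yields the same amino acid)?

2

Codon 1 UAU (Tyr): third position 2-fold.
Codon 2 AGA (Arg): third position 2-fold.
Codon 3 CAU (His): third position 2-fold.
Codon 4 UGC (Cys): third position 2-fold.
Codon 5 GGG (Gly): third position 4-fold.
Codon 6 UCA (Ser): third position 4-fold.
Four-fold degenerate third positions: 2.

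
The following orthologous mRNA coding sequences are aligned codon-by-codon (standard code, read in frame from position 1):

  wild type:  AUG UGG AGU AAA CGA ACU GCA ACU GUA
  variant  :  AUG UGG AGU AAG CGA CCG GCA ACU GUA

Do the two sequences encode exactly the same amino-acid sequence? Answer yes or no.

Codon 1: AUG Met / AUG Met — identical.
Codon 2: UGG Trp / UGG Trp — identical.
Codon 3: AGU Ser / AGU Ser — identical.
Codon 4: AAA Lys / AAG Lys — synonymous.
Codon 5: CGA Arg / CGA Arg — identical.
Codon 6: ACU Thr / CCG Pro — nonsynonymous.
Codon 7: GCA Ala / GCA Ala — identical.
Codon 8: ACU Thr / ACU Thr — identical.
Codon 9: GUA Val / GUA Val — identical.
Nonsynonymous differences: 1 → different protein.

no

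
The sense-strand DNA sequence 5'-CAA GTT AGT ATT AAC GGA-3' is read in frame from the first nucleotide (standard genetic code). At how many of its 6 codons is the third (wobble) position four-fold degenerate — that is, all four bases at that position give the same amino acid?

Codon 1 CAA (Gln): third position 2-fold.
Codon 2 GTT (Val): third position 4-fold.
Codon 3 AGT (Ser): third position 2-fold.
Codon 4 ATT (Ile): third position 3-fold.
Codon 5 AAC (Asn): third position 2-fold.
Codon 6 GGA (Gly): third position 4-fold.
Four-fold degenerate third positions: 2.

2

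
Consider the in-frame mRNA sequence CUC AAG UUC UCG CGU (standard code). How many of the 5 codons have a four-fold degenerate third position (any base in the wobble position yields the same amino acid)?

Codon 1 CUC (Leu): third position 4-fold.
Codon 2 AAG (Lys): third position 2-fold.
Codon 3 UUC (Phe): third position 2-fold.
Codon 4 UCG (Ser): third position 4-fold.
Codon 5 CGU (Arg): third position 4-fold.
Four-fold degenerate third positions: 3.

3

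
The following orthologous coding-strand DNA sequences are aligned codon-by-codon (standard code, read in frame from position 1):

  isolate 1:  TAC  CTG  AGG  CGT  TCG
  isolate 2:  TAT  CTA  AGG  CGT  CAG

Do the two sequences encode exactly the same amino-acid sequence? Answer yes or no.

Codon 1: TAC Tyr / TAT Tyr — synonymous.
Codon 2: CTG Leu / CTA Leu — synonymous.
Codon 3: AGG Arg / AGG Arg — identical.
Codon 4: CGT Arg / CGT Arg — identical.
Codon 5: TCG Ser / CAG Gln — nonsynonymous.
Nonsynonymous differences: 1 → different protein.

no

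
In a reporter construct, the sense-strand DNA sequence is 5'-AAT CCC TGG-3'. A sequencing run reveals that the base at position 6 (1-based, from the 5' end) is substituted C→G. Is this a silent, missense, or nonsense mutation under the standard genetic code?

Position 6 falls in codon 2: CCC → Pro.
After the substitution the codon is CCG → Pro.
Both encode Pro, so the change is synonymous.

silent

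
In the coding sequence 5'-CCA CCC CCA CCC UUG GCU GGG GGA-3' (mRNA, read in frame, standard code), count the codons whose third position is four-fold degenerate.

7

Codon 1 CCA (Pro): third position 4-fold.
Codon 2 CCC (Pro): third position 4-fold.
Codon 3 CCA (Pro): third position 4-fold.
Codon 4 CCC (Pro): third position 4-fold.
Codon 5 UUG (Leu): third position 2-fold.
Codon 6 GCU (Ala): third position 4-fold.
Codon 7 GGG (Gly): third position 4-fold.
Codon 8 GGA (Gly): third position 4-fold.
Four-fold degenerate third positions: 7.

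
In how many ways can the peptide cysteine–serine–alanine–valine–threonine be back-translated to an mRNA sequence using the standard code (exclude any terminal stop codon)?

768

Cys: 2 codons.
Ser: 6 codons.
Ala: 4 codons.
Val: 4 codons.
Thr: 4 codons.
2 × 6 × 4 × 4 × 4 = 768.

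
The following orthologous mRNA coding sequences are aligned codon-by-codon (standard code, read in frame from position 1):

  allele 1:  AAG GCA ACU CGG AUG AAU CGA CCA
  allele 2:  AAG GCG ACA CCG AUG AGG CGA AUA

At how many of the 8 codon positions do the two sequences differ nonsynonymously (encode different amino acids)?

Codon 1: AAG Lys / AAG Lys — identical.
Codon 2: GCA Ala / GCG Ala — synonymous.
Codon 3: ACU Thr / ACA Thr — synonymous.
Codon 4: CGG Arg / CCG Pro — nonsynonymous.
Codon 5: AUG Met / AUG Met — identical.
Codon 6: AAU Asn / AGG Arg — nonsynonymous.
Codon 7: CGA Arg / CGA Arg — identical.
Codon 8: CCA Pro / AUA Ile — nonsynonymous.
Nonsynonymous differences: 3.

3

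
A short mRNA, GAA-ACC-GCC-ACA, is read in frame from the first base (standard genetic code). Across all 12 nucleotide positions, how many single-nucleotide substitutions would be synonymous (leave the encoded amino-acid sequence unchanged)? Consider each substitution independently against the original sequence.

10

Codon 1 (GAA, Glu): 1 synonymous substitution.
Codon 2 (ACC, Thr): 3 synonymous substitutions.
Codon 3 (GCC, Ala): 3 synonymous substitutions.
Codon 4 (ACA, Thr): 3 synonymous substitutions.
Total: 1 + 3 + 3 + 3 = 10.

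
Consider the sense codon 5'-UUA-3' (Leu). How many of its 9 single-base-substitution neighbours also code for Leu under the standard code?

Position 1: CUA → 1 synonymous.
Position 2: none → 0 synonymous.
Position 3: UUG → 1 synonymous.
Total: 1 + 0 + 1 = 2.

2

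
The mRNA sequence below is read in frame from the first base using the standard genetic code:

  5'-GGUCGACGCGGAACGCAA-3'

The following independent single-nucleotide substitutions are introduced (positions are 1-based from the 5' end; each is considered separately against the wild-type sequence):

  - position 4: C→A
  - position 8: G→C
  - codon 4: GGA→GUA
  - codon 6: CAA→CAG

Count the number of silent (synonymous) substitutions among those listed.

2

Codon 2: CGA (Arg) → AGA (Arg) — synonymous.
Codon 3: CGC (Arg) → CCC (Pro) — missense.
Codon 4: GGA (Gly) → GUA (Val) — missense.
Codon 6: CAA (Gln) → CAG (Gln) — synonymous.
Synonymous: 2 of 4.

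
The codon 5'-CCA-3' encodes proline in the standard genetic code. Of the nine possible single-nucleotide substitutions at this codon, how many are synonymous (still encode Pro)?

Position 1: none → 0 synonymous.
Position 2: none → 0 synonymous.
Position 3: CCU, CCC, CCG → 3 synonymous.
Total: 0 + 0 + 3 = 3.

3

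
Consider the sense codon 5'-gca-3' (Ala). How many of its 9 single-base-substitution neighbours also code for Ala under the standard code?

3

Position 1: none → 0 synonymous.
Position 2: none → 0 synonymous.
Position 3: GCT, GCC, GCG → 3 synonymous.
Total: 0 + 0 + 3 = 3.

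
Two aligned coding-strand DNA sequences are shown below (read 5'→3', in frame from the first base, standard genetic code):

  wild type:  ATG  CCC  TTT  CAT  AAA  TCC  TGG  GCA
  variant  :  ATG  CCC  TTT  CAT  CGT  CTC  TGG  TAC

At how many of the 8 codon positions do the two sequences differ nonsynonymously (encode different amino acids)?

Codon 1: ATG Met / ATG Met — identical.
Codon 2: CCC Pro / CCC Pro — identical.
Codon 3: TTT Phe / TTT Phe — identical.
Codon 4: CAT His / CAT His — identical.
Codon 5: AAA Lys / CGT Arg — nonsynonymous.
Codon 6: TCC Ser / CTC Leu — nonsynonymous.
Codon 7: TGG Trp / TGG Trp — identical.
Codon 8: GCA Ala / TAC Tyr — nonsynonymous.
Nonsynonymous differences: 3.

3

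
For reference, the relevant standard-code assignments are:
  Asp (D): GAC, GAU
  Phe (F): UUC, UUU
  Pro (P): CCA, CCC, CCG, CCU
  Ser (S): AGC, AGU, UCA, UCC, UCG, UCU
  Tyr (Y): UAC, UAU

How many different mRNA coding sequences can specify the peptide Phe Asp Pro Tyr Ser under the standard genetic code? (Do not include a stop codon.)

Phe: 2 codons.
Asp: 2 codons.
Pro: 4 codons.
Tyr: 2 codons.
Ser: 6 codons.
2 × 2 × 4 × 2 × 6 = 192.

192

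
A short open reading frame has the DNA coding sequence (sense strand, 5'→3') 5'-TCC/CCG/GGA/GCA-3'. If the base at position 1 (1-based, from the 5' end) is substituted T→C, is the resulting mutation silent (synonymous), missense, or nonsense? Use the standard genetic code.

Position 1 falls in codon 1: TCC → Ser.
After the substitution the codon is CCC → Pro.
Ser ≠ Pro, so this is a missense mutation.

missense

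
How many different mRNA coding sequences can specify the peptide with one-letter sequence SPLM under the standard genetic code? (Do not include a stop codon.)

144

Ser: 6 codons.
Pro: 4 codons.
Leu: 6 codons.
Met: 1 codon.
6 × 4 × 6 × 1 = 144.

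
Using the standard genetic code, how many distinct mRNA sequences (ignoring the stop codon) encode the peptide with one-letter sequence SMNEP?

Ser: 6 codons.
Met: 1 codon.
Asn: 2 codons.
Glu: 2 codons.
Pro: 4 codons.
6 × 1 × 2 × 2 × 4 = 96.

96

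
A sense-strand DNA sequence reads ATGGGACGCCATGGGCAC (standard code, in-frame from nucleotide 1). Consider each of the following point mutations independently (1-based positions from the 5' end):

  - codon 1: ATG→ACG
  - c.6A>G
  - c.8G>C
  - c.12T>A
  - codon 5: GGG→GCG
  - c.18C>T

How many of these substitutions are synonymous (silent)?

Codon 1: ATG (Met) → ACG (Thr) — missense.
Codon 2: GGA (Gly) → GGG (Gly) — synonymous.
Codon 3: CGC (Arg) → CCC (Pro) — missense.
Codon 4: CAT (His) → CAA (Gln) — missense.
Codon 5: GGG (Gly) → GCG (Ala) — missense.
Codon 6: CAC (His) → CAT (His) — synonymous.
Synonymous: 2 of 6.

2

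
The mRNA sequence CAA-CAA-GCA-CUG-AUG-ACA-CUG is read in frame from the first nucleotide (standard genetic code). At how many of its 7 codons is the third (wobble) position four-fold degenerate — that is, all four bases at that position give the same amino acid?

4

Codon 1 CAA (Gln): third position 2-fold.
Codon 2 CAA (Gln): third position 2-fold.
Codon 3 GCA (Ala): third position 4-fold.
Codon 4 CUG (Leu): third position 4-fold.
Codon 5 AUG (Met): third position 1-fold.
Codon 6 ACA (Thr): third position 4-fold.
Codon 7 CUG (Leu): third position 4-fold.
Four-fold degenerate third positions: 4.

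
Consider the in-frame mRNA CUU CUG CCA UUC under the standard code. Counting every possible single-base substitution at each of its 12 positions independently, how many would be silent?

11

Codon 1 (CUU, Leu): 3 synonymous substitutions.
Codon 2 (CUG, Leu): 4 synonymous substitutions.
Codon 3 (CCA, Pro): 3 synonymous substitutions.
Codon 4 (UUC, Phe): 1 synonymous substitution.
Total: 3 + 4 + 3 + 1 = 11.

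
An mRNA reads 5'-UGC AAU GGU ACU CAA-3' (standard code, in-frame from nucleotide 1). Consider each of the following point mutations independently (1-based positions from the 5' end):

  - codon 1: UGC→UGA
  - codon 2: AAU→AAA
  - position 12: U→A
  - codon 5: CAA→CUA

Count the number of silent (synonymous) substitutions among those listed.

1

Codon 1: UGC (Cys) → UGA (Stop) — nonsense.
Codon 2: AAU (Asn) → AAA (Lys) — missense.
Codon 4: ACU (Thr) → ACA (Thr) — synonymous.
Codon 5: CAA (Gln) → CUA (Leu) — missense.
Synonymous: 1 of 4.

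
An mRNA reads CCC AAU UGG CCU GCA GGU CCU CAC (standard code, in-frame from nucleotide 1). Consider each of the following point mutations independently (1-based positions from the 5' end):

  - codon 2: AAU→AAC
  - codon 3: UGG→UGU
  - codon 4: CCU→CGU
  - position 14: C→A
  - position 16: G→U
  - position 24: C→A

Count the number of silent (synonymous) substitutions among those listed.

1

Codon 2: AAU (Asn) → AAC (Asn) — synonymous.
Codon 3: UGG (Trp) → UGU (Cys) — missense.
Codon 4: CCU (Pro) → CGU (Arg) — missense.
Codon 5: GCA (Ala) → GAA (Glu) — missense.
Codon 6: GGU (Gly) → UGU (Cys) — missense.
Codon 8: CAC (His) → CAA (Gln) — missense.
Synonymous: 1 of 6.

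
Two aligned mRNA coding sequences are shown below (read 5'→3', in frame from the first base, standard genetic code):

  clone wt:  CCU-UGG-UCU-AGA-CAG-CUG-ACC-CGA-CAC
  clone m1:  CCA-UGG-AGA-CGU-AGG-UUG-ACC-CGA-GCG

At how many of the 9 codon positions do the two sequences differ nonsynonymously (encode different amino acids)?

Codon 1: CCU Pro / CCA Pro — synonymous.
Codon 2: UGG Trp / UGG Trp — identical.
Codon 3: UCU Ser / AGA Arg — nonsynonymous.
Codon 4: AGA Arg / CGU Arg — synonymous.
Codon 5: CAG Gln / AGG Arg — nonsynonymous.
Codon 6: CUG Leu / UUG Leu — synonymous.
Codon 7: ACC Thr / ACC Thr — identical.
Codon 8: CGA Arg / CGA Arg — identical.
Codon 9: CAC His / GCG Ala — nonsynonymous.
Nonsynonymous differences: 3.

3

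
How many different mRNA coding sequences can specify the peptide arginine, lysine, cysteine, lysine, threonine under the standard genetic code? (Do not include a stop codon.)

Arg: 6 codons.
Lys: 2 codons.
Cys: 2 codons.
Lys: 2 codons.
Thr: 4 codons.
6 × 2 × 2 × 2 × 4 = 192.

192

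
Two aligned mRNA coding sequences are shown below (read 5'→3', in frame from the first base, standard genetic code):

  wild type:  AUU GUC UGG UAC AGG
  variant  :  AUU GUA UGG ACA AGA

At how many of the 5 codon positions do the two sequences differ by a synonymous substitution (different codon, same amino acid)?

2

Codon 1: AUU Ile / AUU Ile — identical.
Codon 2: GUC Val / GUA Val — synonymous.
Codon 3: UGG Trp / UGG Trp — identical.
Codon 4: UAC Tyr / ACA Thr — nonsynonymous.
Codon 5: AGG Arg / AGA Arg — synonymous.
Synonymous differences: 2.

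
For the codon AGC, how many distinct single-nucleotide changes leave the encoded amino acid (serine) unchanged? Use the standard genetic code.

Position 1: none → 0 synonymous.
Position 2: none → 0 synonymous.
Position 3: AGT → 1 synonymous.
Total: 0 + 0 + 1 = 1.

1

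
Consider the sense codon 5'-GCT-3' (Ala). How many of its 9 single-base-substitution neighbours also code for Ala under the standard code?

3

Position 1: none → 0 synonymous.
Position 2: none → 0 synonymous.
Position 3: GCC, GCA, GCG → 3 synonymous.
Total: 0 + 0 + 3 = 3.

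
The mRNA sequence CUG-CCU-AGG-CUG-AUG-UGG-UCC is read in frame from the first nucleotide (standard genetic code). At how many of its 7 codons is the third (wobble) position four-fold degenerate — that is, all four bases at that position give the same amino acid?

Codon 1 CUG (Leu): third position 4-fold.
Codon 2 CCU (Pro): third position 4-fold.
Codon 3 AGG (Arg): third position 2-fold.
Codon 4 CUG (Leu): third position 4-fold.
Codon 5 AUG (Met): third position 1-fold.
Codon 6 UGG (Trp): third position 1-fold.
Codon 7 UCC (Ser): third position 4-fold.
Four-fold degenerate third positions: 4.

4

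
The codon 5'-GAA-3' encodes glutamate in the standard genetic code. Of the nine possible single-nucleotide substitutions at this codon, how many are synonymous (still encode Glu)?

1

Position 1: none → 0 synonymous.
Position 2: none → 0 synonymous.
Position 3: GAG → 1 synonymous.
Total: 0 + 0 + 1 = 1.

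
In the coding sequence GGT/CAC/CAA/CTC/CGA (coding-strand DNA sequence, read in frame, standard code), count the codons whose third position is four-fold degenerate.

Codon 1 GGT (Gly): third position 4-fold.
Codon 2 CAC (His): third position 2-fold.
Codon 3 CAA (Gln): third position 2-fold.
Codon 4 CTC (Leu): third position 4-fold.
Codon 5 CGA (Arg): third position 4-fold.
Four-fold degenerate third positions: 3.

3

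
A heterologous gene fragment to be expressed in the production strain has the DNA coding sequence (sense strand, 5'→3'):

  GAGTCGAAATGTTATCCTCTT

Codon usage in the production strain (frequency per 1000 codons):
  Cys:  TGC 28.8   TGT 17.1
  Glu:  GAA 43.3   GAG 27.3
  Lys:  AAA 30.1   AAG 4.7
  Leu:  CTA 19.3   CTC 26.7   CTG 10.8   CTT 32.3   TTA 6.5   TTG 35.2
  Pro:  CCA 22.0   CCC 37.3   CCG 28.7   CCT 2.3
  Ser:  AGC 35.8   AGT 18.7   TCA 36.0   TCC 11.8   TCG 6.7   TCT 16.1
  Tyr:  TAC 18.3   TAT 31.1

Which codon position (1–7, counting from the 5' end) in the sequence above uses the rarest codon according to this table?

6

Codon 1 GAG (Glu): 27.3 per 1000.
Codon 2 TCG (Ser): 6.7 per 1000.
Codon 3 AAA (Lys): 30.1 per 1000.
Codon 4 TGT (Cys): 17.1 per 1000.
Codon 5 TAT (Tyr): 31.1 per 1000.
Codon 6 CCT (Pro): 2.3 per 1000.
Codon 7 CTT (Leu): 32.3 per 1000.
Lowest frequency is 2.3 at codon 6.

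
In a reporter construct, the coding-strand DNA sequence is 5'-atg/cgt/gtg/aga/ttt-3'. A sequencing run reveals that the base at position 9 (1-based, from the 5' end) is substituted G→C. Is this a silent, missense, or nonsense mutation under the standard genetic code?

silent

Position 9 falls in codon 3: GTG → Val.
After the substitution the codon is GTC → Val.
Both encode Val, so the change is synonymous.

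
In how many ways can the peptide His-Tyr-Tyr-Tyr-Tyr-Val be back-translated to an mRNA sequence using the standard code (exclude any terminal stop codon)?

His: 2 codons.
Tyr: 2 codons.
Tyr: 2 codons.
Tyr: 2 codons.
Tyr: 2 codons.
Val: 4 codons.
2 × 2 × 2 × 2 × 2 × 4 = 128.

128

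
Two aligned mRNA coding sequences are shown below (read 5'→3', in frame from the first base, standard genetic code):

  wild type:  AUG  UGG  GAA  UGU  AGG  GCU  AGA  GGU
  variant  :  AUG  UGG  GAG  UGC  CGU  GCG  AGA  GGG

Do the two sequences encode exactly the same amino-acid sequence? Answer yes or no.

Codon 1: AUG Met / AUG Met — identical.
Codon 2: UGG Trp / UGG Trp — identical.
Codon 3: GAA Glu / GAG Glu — synonymous.
Codon 4: UGU Cys / UGC Cys — synonymous.
Codon 5: AGG Arg / CGU Arg — synonymous.
Codon 6: GCU Ala / GCG Ala — synonymous.
Codon 7: AGA Arg / AGA Arg — identical.
Codon 8: GGU Gly / GGG Gly — synonymous.
Nonsynonymous differences: 0 → same protein.

yes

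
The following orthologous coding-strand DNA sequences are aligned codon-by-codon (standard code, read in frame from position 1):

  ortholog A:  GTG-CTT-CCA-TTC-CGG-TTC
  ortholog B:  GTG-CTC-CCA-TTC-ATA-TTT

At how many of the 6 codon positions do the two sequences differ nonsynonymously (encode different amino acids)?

1

Codon 1: GTG Val / GTG Val — identical.
Codon 2: CTT Leu / CTC Leu — synonymous.
Codon 3: CCA Pro / CCA Pro — identical.
Codon 4: TTC Phe / TTC Phe — identical.
Codon 5: CGG Arg / ATA Ile — nonsynonymous.
Codon 6: TTC Phe / TTT Phe — synonymous.
Nonsynonymous differences: 1.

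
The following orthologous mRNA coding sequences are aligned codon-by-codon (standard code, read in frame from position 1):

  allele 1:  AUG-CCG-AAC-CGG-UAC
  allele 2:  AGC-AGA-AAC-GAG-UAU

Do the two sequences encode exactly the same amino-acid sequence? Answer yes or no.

Codon 1: AUG Met / AGC Ser — nonsynonymous.
Codon 2: CCG Pro / AGA Arg — nonsynonymous.
Codon 3: AAC Asn / AAC Asn — identical.
Codon 4: CGG Arg / GAG Glu — nonsynonymous.
Codon 5: UAC Tyr / UAU Tyr — synonymous.
Nonsynonymous differences: 3 → different protein.

no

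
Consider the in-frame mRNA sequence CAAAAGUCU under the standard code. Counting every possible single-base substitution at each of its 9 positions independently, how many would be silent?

Codon 1 (CAA, Gln): 1 synonymous substitution.
Codon 2 (AAG, Lys): 1 synonymous substitution.
Codon 3 (UCU, Ser): 3 synonymous substitutions.
Total: 1 + 1 + 3 = 5.

5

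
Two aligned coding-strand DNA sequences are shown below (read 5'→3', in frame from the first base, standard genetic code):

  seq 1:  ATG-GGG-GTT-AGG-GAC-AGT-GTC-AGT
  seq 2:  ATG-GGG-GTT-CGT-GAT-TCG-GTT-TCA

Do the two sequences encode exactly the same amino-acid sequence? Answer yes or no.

yes

Codon 1: ATG Met / ATG Met — identical.
Codon 2: GGG Gly / GGG Gly — identical.
Codon 3: GTT Val / GTT Val — identical.
Codon 4: AGG Arg / CGT Arg — synonymous.
Codon 5: GAC Asp / GAT Asp — synonymous.
Codon 6: AGT Ser / TCG Ser — synonymous.
Codon 7: GTC Val / GTT Val — synonymous.
Codon 8: AGT Ser / TCA Ser — synonymous.
Nonsynonymous differences: 0 → same protein.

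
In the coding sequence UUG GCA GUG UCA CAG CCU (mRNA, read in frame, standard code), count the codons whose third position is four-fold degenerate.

4

Codon 1 UUG (Leu): third position 2-fold.
Codon 2 GCA (Ala): third position 4-fold.
Codon 3 GUG (Val): third position 4-fold.
Codon 4 UCA (Ser): third position 4-fold.
Codon 5 CAG (Gln): third position 2-fold.
Codon 6 CCU (Pro): third position 4-fold.
Four-fold degenerate third positions: 4.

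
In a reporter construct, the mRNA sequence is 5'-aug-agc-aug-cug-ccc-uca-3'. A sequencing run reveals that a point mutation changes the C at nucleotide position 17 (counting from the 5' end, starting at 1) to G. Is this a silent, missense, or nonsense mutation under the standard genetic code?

Position 17 falls in codon 6: UCA → Ser.
After the substitution the codon is UGA → Stop.
The new codon is a stop codon, so this is a nonsense mutation.

nonsense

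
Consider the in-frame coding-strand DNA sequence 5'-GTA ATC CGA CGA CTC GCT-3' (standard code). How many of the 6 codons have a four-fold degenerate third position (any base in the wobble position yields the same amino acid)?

Codon 1 GTA (Val): third position 4-fold.
Codon 2 ATC (Ile): third position 3-fold.
Codon 3 CGA (Arg): third position 4-fold.
Codon 4 CGA (Arg): third position 4-fold.
Codon 5 CTC (Leu): third position 4-fold.
Codon 6 GCT (Ala): third position 4-fold.
Four-fold degenerate third positions: 5.

5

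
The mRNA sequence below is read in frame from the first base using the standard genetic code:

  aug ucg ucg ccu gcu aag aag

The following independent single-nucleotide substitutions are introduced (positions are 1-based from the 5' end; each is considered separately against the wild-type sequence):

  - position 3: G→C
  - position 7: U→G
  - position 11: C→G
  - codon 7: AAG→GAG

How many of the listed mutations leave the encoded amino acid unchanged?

Codon 1: AUG (Met) → AUC (Ile) — missense.
Codon 3: UCG (Ser) → GCG (Ala) — missense.
Codon 4: CCU (Pro) → CGU (Arg) — missense.
Codon 7: AAG (Lys) → GAG (Glu) — missense.
Synonymous: 0 of 4.

0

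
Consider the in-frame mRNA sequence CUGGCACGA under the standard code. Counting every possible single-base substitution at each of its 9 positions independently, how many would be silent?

11

Codon 1 (CUG, Leu): 4 synonymous substitutions.
Codon 2 (GCA, Ala): 3 synonymous substitutions.
Codon 3 (CGA, Arg): 4 synonymous substitutions.
Total: 4 + 3 + 4 = 11.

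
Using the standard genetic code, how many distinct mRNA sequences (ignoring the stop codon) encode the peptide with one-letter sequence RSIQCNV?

Arg: 6 codons.
Ser: 6 codons.
Ile: 3 codons.
Gln: 2 codons.
Cys: 2 codons.
Asn: 2 codons.
Val: 4 codons.
6 × 6 × 3 × 2 × 2 × 2 × 4 = 3456.

3456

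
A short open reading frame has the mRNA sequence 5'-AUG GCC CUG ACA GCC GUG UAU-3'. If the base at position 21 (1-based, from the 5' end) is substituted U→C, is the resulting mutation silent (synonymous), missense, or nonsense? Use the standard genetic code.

silent

Position 21 falls in codon 7: UAU → Tyr.
After the substitution the codon is UAC → Tyr.
Both encode Tyr, so the change is synonymous.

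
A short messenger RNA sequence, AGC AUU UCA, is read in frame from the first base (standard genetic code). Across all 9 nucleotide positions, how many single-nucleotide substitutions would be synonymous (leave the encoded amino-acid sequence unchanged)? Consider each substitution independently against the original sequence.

6

Codon 1 (AGC, Ser): 1 synonymous substitution.
Codon 2 (AUU, Ile): 2 synonymous substitutions.
Codon 3 (UCA, Ser): 3 synonymous substitutions.
Total: 1 + 2 + 3 = 6.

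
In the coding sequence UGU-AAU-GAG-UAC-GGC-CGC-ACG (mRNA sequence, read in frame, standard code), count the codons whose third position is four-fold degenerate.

3

Codon 1 UGU (Cys): third position 2-fold.
Codon 2 AAU (Asn): third position 2-fold.
Codon 3 GAG (Glu): third position 2-fold.
Codon 4 UAC (Tyr): third position 2-fold.
Codon 5 GGC (Gly): third position 4-fold.
Codon 6 CGC (Arg): third position 4-fold.
Codon 7 ACG (Thr): third position 4-fold.
Four-fold degenerate third positions: 3.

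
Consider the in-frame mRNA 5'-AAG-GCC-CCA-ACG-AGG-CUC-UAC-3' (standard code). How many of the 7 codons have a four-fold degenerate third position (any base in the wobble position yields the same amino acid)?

4

Codon 1 AAG (Lys): third position 2-fold.
Codon 2 GCC (Ala): third position 4-fold.
Codon 3 CCA (Pro): third position 4-fold.
Codon 4 ACG (Thr): third position 4-fold.
Codon 5 AGG (Arg): third position 2-fold.
Codon 6 CUC (Leu): third position 4-fold.
Codon 7 UAC (Tyr): third position 2-fold.
Four-fold degenerate third positions: 4.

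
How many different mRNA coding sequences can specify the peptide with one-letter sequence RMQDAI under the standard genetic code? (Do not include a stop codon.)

Arg: 6 codons.
Met: 1 codon.
Gln: 2 codons.
Asp: 2 codons.
Ala: 4 codons.
Ile: 3 codons.
6 × 1 × 2 × 2 × 4 × 3 = 288.

288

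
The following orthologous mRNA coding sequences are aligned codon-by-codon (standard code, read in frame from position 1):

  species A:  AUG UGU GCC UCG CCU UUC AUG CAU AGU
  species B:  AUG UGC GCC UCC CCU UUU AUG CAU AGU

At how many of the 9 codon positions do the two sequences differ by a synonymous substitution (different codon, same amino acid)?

Codon 1: AUG Met / AUG Met — identical.
Codon 2: UGU Cys / UGC Cys — synonymous.
Codon 3: GCC Ala / GCC Ala — identical.
Codon 4: UCG Ser / UCC Ser — synonymous.
Codon 5: CCU Pro / CCU Pro — identical.
Codon 6: UUC Phe / UUU Phe — synonymous.
Codon 7: AUG Met / AUG Met — identical.
Codon 8: CAU His / CAU His — identical.
Codon 9: AGU Ser / AGU Ser — identical.
Synonymous differences: 3.

3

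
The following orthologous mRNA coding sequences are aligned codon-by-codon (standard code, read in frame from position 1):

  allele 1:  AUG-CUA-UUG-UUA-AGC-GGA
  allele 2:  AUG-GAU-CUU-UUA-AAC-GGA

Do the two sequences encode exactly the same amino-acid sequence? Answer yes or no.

no

Codon 1: AUG Met / AUG Met — identical.
Codon 2: CUA Leu / GAU Asp — nonsynonymous.
Codon 3: UUG Leu / CUU Leu — synonymous.
Codon 4: UUA Leu / UUA Leu — identical.
Codon 5: AGC Ser / AAC Asn — nonsynonymous.
Codon 6: GGA Gly / GGA Gly — identical.
Nonsynonymous differences: 2 → different protein.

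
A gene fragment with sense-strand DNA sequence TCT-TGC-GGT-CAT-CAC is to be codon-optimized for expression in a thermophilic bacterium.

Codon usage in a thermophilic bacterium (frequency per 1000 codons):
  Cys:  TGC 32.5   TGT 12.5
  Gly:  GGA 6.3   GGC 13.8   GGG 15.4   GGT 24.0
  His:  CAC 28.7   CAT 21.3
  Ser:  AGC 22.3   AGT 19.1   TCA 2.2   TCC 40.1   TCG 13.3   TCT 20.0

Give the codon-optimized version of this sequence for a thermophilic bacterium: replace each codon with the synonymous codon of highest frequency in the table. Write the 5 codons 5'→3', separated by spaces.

TCC TGC GGT CAC CAC

Codon 1 (Ser): best is TCC at 40.1.
Codon 2 (Cys): best is TGC at 32.5.
Codon 3 (Gly): best is GGT at 24.0.
Codon 4 (His): best is CAC at 28.7.
Codon 5 (His): best is CAC at 28.7.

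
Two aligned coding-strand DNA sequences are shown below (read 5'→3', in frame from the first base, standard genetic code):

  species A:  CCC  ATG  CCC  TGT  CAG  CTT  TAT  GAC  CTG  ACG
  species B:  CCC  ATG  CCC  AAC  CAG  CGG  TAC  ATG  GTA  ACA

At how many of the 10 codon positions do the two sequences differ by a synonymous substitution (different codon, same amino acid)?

Codon 1: CCC Pro / CCC Pro — identical.
Codon 2: ATG Met / ATG Met — identical.
Codon 3: CCC Pro / CCC Pro — identical.
Codon 4: TGT Cys / AAC Asn — nonsynonymous.
Codon 5: CAG Gln / CAG Gln — identical.
Codon 6: CTT Leu / CGG Arg — nonsynonymous.
Codon 7: TAT Tyr / TAC Tyr — synonymous.
Codon 8: GAC Asp / ATG Met — nonsynonymous.
Codon 9: CTG Leu / GTA Val — nonsynonymous.
Codon 10: ACG Thr / ACA Thr — synonymous.
Synonymous differences: 2.

2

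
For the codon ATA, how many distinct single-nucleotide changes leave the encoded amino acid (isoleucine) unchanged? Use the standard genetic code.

Position 1: none → 0 synonymous.
Position 2: none → 0 synonymous.
Position 3: ATT, ATC → 2 synonymous.
Total: 0 + 0 + 2 = 2.

2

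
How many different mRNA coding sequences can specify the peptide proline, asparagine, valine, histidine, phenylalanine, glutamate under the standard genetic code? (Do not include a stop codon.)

256

Pro: 4 codons.
Asn: 2 codons.
Val: 4 codons.
His: 2 codons.
Phe: 2 codons.
Glu: 2 codons.
4 × 2 × 4 × 2 × 2 × 2 = 256.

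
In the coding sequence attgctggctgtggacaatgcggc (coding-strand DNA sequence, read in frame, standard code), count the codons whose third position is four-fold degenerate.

4

Codon 1 ATT (Ile): third position 3-fold.
Codon 2 GCT (Ala): third position 4-fold.
Codon 3 GGC (Gly): third position 4-fold.
Codon 4 TGT (Cys): third position 2-fold.
Codon 5 GGA (Gly): third position 4-fold.
Codon 6 CAA (Gln): third position 2-fold.
Codon 7 TGC (Cys): third position 2-fold.
Codon 8 GGC (Gly): third position 4-fold.
Four-fold degenerate third positions: 4.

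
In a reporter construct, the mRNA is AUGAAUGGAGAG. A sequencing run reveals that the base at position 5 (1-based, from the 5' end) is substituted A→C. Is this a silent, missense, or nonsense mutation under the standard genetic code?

Position 5 falls in codon 2: AAU → Asn.
After the substitution the codon is ACU → Thr.
Asn ≠ Thr, so this is a missense mutation.

missense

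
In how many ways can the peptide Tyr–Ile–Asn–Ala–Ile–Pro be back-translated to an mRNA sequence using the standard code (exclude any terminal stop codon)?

576

Tyr: 2 codons.
Ile: 3 codons.
Asn: 2 codons.
Ala: 4 codons.
Ile: 3 codons.
Pro: 4 codons.
2 × 3 × 2 × 4 × 3 × 4 = 576.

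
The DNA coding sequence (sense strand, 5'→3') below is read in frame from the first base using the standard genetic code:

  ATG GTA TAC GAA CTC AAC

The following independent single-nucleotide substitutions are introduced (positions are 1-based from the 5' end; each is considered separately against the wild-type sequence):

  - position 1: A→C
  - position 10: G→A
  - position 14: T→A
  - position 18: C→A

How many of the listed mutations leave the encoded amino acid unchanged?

0

Codon 1: ATG (Met) → CTG (Leu) — missense.
Codon 4: GAA (Glu) → AAA (Lys) — missense.
Codon 5: CTC (Leu) → CAC (His) — missense.
Codon 6: AAC (Asn) → AAA (Lys) — missense.
Synonymous: 0 of 4.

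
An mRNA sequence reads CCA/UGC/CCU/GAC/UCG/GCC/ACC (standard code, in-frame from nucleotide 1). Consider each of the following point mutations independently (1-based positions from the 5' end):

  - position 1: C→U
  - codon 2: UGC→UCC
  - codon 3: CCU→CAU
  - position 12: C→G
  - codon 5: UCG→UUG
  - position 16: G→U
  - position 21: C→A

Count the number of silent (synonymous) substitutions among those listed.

Codon 1: CCA (Pro) → UCA (Ser) — missense.
Codon 2: UGC (Cys) → UCC (Ser) — missense.
Codon 3: CCU (Pro) → CAU (His) — missense.
Codon 4: GAC (Asp) → GAG (Glu) — missense.
Codon 5: UCG (Ser) → UUG (Leu) — missense.
Codon 6: GCC (Ala) → UCC (Ser) — missense.
Codon 7: ACC (Thr) → ACA (Thr) — synonymous.
Synonymous: 1 of 7.

1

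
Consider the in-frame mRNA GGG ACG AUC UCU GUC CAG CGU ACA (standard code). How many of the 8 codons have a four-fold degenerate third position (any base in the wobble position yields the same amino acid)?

Codon 1 GGG (Gly): third position 4-fold.
Codon 2 ACG (Thr): third position 4-fold.
Codon 3 AUC (Ile): third position 3-fold.
Codon 4 UCU (Ser): third position 4-fold.
Codon 5 GUC (Val): third position 4-fold.
Codon 6 CAG (Gln): third position 2-fold.
Codon 7 CGU (Arg): third position 4-fold.
Codon 8 ACA (Thr): third position 4-fold.
Four-fold degenerate third positions: 6.

6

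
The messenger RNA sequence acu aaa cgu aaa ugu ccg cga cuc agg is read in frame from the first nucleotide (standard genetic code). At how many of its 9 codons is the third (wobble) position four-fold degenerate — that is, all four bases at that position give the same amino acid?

5

Codon 1 ACU (Thr): third position 4-fold.
Codon 2 AAA (Lys): third position 2-fold.
Codon 3 CGU (Arg): third position 4-fold.
Codon 4 AAA (Lys): third position 2-fold.
Codon 5 UGU (Cys): third position 2-fold.
Codon 6 CCG (Pro): third position 4-fold.
Codon 7 CGA (Arg): third position 4-fold.
Codon 8 CUC (Leu): third position 4-fold.
Codon 9 AGG (Arg): third position 2-fold.
Four-fold degenerate third positions: 5.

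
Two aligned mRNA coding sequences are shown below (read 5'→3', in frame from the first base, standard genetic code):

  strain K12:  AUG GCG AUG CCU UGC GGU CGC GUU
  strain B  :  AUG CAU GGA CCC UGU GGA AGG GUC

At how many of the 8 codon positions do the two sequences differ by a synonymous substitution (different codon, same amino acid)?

5

Codon 1: AUG Met / AUG Met — identical.
Codon 2: GCG Ala / CAU His — nonsynonymous.
Codon 3: AUG Met / GGA Gly — nonsynonymous.
Codon 4: CCU Pro / CCC Pro — synonymous.
Codon 5: UGC Cys / UGU Cys — synonymous.
Codon 6: GGU Gly / GGA Gly — synonymous.
Codon 7: CGC Arg / AGG Arg — synonymous.
Codon 8: GUU Val / GUC Val — synonymous.
Synonymous differences: 5.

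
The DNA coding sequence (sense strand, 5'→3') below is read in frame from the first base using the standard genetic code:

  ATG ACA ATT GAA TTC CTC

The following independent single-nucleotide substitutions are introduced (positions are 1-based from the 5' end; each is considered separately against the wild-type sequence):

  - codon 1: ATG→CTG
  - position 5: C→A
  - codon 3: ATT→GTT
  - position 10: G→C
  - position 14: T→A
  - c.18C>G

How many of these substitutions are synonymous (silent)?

Codon 1: ATG (Met) → CTG (Leu) — missense.
Codon 2: ACA (Thr) → AAA (Lys) — missense.
Codon 3: ATT (Ile) → GTT (Val) — missense.
Codon 4: GAA (Glu) → CAA (Gln) — missense.
Codon 5: TTC (Phe) → TAC (Tyr) — missense.
Codon 6: CTC (Leu) → CTG (Leu) — synonymous.
Synonymous: 1 of 6.

1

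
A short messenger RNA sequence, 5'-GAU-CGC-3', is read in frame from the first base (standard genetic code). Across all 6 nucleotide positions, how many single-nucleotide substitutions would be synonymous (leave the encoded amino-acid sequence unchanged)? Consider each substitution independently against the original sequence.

Codon 1 (GAU, Asp): 1 synonymous substitution.
Codon 2 (CGC, Arg): 3 synonymous substitutions.
Total: 1 + 3 = 4.

4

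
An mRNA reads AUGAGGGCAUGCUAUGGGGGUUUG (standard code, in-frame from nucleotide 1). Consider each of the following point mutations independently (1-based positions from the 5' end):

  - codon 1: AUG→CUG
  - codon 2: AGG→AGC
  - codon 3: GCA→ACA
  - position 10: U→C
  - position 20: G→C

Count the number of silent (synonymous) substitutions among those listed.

Codon 1: AUG (Met) → CUG (Leu) — missense.
Codon 2: AGG (Arg) → AGC (Ser) — missense.
Codon 3: GCA (Ala) → ACA (Thr) — missense.
Codon 4: UGC (Cys) → CGC (Arg) — missense.
Codon 7: GGU (Gly) → GCU (Ala) — missense.
Synonymous: 0 of 5.

0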